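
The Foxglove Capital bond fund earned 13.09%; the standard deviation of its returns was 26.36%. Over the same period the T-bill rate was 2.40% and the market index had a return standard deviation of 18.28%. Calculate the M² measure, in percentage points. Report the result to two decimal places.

Sharpe = (Rp − Rf) / σp = (13.09% − 2.40%) / 26.36% = 0.4055
M² = Rf + Sharpe × σm = 2.40% + 0.4055 × 18.28% = 9.8125%

9.81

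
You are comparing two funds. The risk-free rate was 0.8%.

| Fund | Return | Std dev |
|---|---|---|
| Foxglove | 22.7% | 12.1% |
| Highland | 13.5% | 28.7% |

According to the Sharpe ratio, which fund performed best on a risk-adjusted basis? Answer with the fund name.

Foxglove: Sharpe ratio = (22.7% − 0.8%) / 12.1% = 1.810
Highland: Sharpe ratio = (13.5% − 0.8%) / 28.7% = 0.443
Highest: Foxglove (1.810).

Foxglove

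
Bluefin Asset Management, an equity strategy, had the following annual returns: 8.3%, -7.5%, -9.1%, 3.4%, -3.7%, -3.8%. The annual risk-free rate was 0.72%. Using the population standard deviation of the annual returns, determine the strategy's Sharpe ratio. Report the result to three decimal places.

-0.458

r̄ = (8.3 − 7.5 − 9.1 + 3.4 − 3.7 − 3.8) / 6 = -12.40 / 6 = -2.0667%
Σ(r − r̄)² = (8.3 − (-2.0667))² + (-7.5 − (-2.0667))² + … = 222.0133
population σ = √(222.0133 / 6) = √37.0022 = 6.0829%
Sharpe = (r̄ − rf) / σ = (-2.0667 − 0.72) / 6.0829 = -2.7867 / 6.0829 = -0.4581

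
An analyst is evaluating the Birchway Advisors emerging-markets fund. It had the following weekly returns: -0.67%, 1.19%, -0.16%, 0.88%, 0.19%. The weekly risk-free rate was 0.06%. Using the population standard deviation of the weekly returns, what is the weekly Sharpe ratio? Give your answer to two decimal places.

0.33

r̄ = (-0.67 + 1.19 − 0.16 + 0.88 + 0.19) / 5 = 1.430 / 5 = 0.2860%
Σ(r − r̄)² = (-0.67 − 0.2860)² + (1.19 − 0.2860)² + … = 2.2921
population σ = √(2.2921 / 5) = √0.4584 = 0.6771%
Sharpe = (r̄ − rf) / σ = (0.2860 − 0.06) / 0.6771 = 0.2260 / 0.6771 = 0.3338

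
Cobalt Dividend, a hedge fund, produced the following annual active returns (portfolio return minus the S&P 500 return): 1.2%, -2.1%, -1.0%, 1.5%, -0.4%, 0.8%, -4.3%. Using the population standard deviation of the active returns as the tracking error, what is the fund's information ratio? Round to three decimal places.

r̄ = (1.2 − 2.1 − 1 + 1.5 − 0.4 + 0.8 − 4.3) / 7 = -0.6143%
Population std dev = √[25.7486 / 7] = 1.9179%
IR = r̄ / tracking error = -0.6143 / 1.9179 = -0.3203

-0.320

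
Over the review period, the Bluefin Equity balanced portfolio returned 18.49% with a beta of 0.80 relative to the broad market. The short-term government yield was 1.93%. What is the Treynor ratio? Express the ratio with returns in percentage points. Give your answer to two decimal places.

Treynor = (Rp − Rf) / β = (18.49% − 1.93%) / 0.80 = 16.56 / 0.80 = 20.7000

20.70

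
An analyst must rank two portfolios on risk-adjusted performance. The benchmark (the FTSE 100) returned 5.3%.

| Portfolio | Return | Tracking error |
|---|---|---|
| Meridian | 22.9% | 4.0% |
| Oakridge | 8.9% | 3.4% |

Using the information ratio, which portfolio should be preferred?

Meridian

Meridian: IR = (22.9% − 5.3%) / 4.0% = 4.400
Oakridge: IR = (8.9% − 5.3%) / 3.4% = 1.059
Highest: Meridian (4.400).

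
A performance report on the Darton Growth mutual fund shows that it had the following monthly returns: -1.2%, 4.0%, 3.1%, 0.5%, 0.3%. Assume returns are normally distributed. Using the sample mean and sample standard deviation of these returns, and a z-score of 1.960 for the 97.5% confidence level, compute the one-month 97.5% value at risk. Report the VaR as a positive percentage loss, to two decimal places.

Mean return r̄ = 6.70 / 5 = 1.3400%
Sample std dev = √[18.4120 / 4] = 2.1455%
VaR = −(r̄ − z·σ) = −(1.3400 − 1.960 × 2.1455) = −(-2.8652) = 2.8652%

2.87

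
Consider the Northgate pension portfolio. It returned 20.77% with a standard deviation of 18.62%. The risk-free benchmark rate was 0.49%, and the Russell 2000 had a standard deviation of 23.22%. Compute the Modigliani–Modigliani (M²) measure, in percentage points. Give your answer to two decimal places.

25.78

Sharpe = (Rp − Rf) / σp = (20.77% − 0.49%) / 18.62% = 1.0892
M² = Rf + Sharpe × σm = 0.49% + 1.0892 × 23.22% = 25.7812%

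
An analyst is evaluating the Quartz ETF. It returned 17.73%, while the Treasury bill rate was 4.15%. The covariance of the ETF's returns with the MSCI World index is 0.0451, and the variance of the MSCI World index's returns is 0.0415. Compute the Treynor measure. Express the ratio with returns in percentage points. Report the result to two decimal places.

12.50

β = Cov / Var = 0.0451 / 0.0415 = 1.0867
Treynor = (Rp − Rf) / β = (17.73% − 4.15%) / 1.0867 = 13.58 / 1.0867 = 12.4965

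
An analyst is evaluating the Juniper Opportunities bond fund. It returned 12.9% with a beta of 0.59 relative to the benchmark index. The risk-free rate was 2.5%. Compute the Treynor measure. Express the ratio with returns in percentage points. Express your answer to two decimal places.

Treynor = (Rp − Rf) / β = (12.9% − 2.5%) / 0.59 = 10.40 / 0.59 = 17.6271

17.63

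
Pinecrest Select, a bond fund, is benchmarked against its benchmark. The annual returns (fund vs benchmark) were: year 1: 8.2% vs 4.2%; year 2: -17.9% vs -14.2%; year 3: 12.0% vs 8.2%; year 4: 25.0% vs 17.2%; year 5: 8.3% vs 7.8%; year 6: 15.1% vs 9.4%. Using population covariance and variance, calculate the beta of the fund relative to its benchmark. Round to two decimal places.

r̄p = 8.4500%,  r̄m = 5.4333%
Cov = Σ(rp − r̄p)(rm − r̄m) / 6 = 124.7050
Var(rm) = Σ(rm − r̄m)² / 6 = 92.4056
β = Cov / Var = 124.7050 / 92.4056 = 1.3495

1.35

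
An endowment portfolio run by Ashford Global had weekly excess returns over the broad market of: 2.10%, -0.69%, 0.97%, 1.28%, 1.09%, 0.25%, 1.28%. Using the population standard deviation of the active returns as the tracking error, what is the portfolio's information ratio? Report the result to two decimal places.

1.09

Mean return r̄ = 6.280 / 7 = 0.8971%
Σ(r − r̄)² = (2.1 − 0.8971)² + (-0.69 − 0.8971)² + … = 4.7203
population σ = √(4.7203 / 7) = √0.6743 = 0.8212%
IR = r̄ / tracking error = 0.8971 / 0.8212 = 1.0924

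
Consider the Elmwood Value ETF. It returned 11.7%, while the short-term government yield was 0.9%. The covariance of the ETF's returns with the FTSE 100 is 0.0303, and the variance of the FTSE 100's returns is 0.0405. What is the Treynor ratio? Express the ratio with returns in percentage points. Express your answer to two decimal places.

14.44

β = Cov / Var = 0.0303 / 0.0405 = 0.7481
Treynor = (Rp − Rf) / β = (11.7% − 0.9%) / 0.7481 = 10.80 / 0.7481 = 14.4366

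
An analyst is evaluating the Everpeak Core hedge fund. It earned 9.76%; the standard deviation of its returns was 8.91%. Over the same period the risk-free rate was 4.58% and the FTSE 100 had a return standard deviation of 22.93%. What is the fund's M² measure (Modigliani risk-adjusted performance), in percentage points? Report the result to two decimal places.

Sharpe = (Rp − Rf) / σp = (9.76% − 4.58%) / 8.91% = 0.5814
M² = Rf + Sharpe × σm = 4.58% + 0.5814 × 22.93% = 17.9115%

17.91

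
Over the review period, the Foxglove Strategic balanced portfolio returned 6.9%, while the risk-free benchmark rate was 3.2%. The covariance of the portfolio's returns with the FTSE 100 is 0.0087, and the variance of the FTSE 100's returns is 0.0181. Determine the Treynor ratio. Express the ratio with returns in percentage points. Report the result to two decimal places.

β = Cov / Var = 0.0087 / 0.0181 = 0.4807
Treynor = (Rp − Rf) / β = (6.9% − 3.2%) / 0.4807 = 3.70 / 0.4807 = 7.6971

7.70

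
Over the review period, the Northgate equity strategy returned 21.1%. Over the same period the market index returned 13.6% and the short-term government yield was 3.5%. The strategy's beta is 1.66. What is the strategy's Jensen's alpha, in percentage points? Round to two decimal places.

CAPM expected return = Rf + β(Rm − Rf) = 3.5% + 1.66 × (13.6% − 3.5%) = 3.5 + 1.66 × 10.10 = 20.2660%
Jensen's α = Rp − E[R] = 21.1% − 20.2660% = 0.8340

0.83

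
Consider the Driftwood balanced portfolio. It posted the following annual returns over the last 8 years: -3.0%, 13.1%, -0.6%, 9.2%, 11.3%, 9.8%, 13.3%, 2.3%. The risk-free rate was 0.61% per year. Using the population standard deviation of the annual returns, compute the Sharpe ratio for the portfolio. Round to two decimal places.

1.05

Mean return r̄ = 55.40 / 8 = 6.9250%
Population σ = √[Σ(r − r̄)² / 8] = √[287.8750 / 8] = √35.9844 = 5.9987%
Sharpe = (r̄ − rf) / σ = (6.9250 − 0.61) / 5.9987 = 6.3150 / 5.9987 = 1.0527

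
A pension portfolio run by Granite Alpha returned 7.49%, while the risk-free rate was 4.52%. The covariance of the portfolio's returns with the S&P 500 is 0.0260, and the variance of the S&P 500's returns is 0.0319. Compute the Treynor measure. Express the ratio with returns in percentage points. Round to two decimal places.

β = Cov / Var = 0.0260 / 0.0319 = 0.8150
Treynor = (Rp − Rf) / β = (7.49% − 4.52%) / 0.8150 = 2.97 / 0.8150 = 3.6442

3.64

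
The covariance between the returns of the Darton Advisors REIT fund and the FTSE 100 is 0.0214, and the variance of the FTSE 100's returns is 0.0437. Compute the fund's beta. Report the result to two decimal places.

0.49

β = Cov(Rp, Rm) / Var(Rm) = 0.0214 / 0.0437 = 0.4897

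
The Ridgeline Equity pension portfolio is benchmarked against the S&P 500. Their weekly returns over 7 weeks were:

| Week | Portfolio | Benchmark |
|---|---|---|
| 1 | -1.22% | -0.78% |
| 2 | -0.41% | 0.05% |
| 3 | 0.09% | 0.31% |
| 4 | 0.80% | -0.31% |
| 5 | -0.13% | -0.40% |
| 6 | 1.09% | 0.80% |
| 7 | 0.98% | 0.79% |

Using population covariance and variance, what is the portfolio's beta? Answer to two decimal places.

1.06

r̄p = 0.1714%,  r̄m = 0.0657%
Cov = Σ(rp − r̄p)(rm − r̄m) / 7 = 0.3329
Var(rm) = Σ(rm − r̄m)² / 7 = 0.3139
β = Cov / Var = 0.3329 / 0.3139 = 1.0605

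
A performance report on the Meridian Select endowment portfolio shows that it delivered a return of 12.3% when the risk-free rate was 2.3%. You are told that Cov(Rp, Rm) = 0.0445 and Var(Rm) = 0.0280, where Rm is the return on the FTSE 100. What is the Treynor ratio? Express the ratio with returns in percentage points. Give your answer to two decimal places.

β = Cov / Var = 0.0445 / 0.0280 = 1.5893
Treynor = (Rp − Rf) / β = (12.3% − 2.3%) / 1.5893 = 10.00 / 1.5893 = 6.2921

6.29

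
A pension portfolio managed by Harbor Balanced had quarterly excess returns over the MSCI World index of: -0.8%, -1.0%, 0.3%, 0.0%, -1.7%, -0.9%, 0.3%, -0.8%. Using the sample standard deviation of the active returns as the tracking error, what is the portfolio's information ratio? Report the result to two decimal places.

Mean return r̄ = -4.60 / 8 = -0.5750%
Σ(r − r̄)² = (-0.8 − (-0.5750))² + (-1 − (-0.5750))² + … = 3.5150
sample σ = √(3.5150 / 7) = √0.5021 = 0.7086%
IR = r̄ / tracking error = -0.5750 / 0.7086 = -0.8115

-0.81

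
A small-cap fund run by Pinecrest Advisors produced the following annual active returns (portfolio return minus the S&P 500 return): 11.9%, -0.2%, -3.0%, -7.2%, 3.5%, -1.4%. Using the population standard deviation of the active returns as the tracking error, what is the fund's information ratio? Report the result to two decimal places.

0.10

r̄ = (11.9 − 0.2 − 3 − 7.2 + 3.5 − 1.4) / 6 = 3.60 / 6 = 0.6000%
Σ(r − r̄)² = (11.9 − 0.6000)² + (-0.2 − 0.6000)² + (-3 − 0.6000)² + … = 214.5400
population σ = √(214.5400 / 6) = √35.7567 = 5.9797%
IR = r̄ / tracking error = 0.6000 / 5.9797 = 0.1003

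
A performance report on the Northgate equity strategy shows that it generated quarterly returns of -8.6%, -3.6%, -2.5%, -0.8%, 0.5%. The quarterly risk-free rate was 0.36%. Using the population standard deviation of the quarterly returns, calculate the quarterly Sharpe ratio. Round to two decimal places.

-1.07

μ = (-8.6 − 3.6 − 2.5 − 0.8 + 0.5) / 5 = -3.0000%
Σ(r − μ)² = 49.0600; population σ = √(49.0600/5) = 3.1324%
Sharpe = (μ − rf) / σ = (-3.0000 − 0.36) / 3.1324 = -3.3600 / 3.1324 = -1.0727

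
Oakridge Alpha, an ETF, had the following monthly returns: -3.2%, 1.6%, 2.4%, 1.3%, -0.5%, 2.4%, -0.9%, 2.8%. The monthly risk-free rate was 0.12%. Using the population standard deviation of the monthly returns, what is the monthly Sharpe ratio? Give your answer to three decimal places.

0.316

Mean return r̄ = 5.90 / 8 = 0.7375%
Population σ = √[Σ(r − r̄)² / 8] = √[30.5588 / 8] = √3.8199 = 1.9545%
Sharpe = (r̄ − rf) / σ = (0.7375 − 0.12) / 1.9545 = 0.6175 / 1.9545 = 0.3159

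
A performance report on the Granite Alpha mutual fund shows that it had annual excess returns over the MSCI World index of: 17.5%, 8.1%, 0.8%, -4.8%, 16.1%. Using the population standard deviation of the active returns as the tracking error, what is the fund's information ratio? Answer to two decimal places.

0.88

Mean return μ = 37.70 / 5 = 7.5400%
Σ(r − μ)² = (17.5 − 7.5400)² + (8.1 − 7.5400)² + (0.8 − 7.5400)² + … = 370.4920
σ = √[370.4920 / 5] = 8.6080%
IR = μ / tracking error = 7.5400 / 8.6080 = 0.8759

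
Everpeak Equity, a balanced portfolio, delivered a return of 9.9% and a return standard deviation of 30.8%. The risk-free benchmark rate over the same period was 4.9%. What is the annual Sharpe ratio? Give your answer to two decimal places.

0.16

Sharpe = (Rp − Rf) / σp = (9.9% − 4.9%) / 30.8% = 5.00% / 30.8% = 0.1623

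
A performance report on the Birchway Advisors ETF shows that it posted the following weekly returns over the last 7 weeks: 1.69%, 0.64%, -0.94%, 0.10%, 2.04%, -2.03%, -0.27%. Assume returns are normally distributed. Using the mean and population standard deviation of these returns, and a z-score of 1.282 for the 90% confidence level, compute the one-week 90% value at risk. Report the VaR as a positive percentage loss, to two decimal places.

Mean return r̄ = 1.230 / 7 = 0.1757%
Population σ = √[Σ(r − r̄)² / 7] = √[12.2986 / 7] = √1.7569 = 1.3255%
VaR = −(r̄ − z·σ) = −(0.1757 − 1.282 × 1.3255) = −(-1.5236) = 1.5236%

1.52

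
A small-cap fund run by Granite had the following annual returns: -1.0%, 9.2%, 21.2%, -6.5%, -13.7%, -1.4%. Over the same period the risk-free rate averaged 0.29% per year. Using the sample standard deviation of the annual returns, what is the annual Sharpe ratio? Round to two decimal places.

μ = (-1 + 9.2 + 21.2 − 6.5 − 13.7 − 1.4) / 6 = 7.80 / 6 = 1.3000%
Σ(r − μ)² = (-1 − 1.3000)² + (9.2 − 1.3000)² + (21.2 − 1.3000)² + … = 756.8400
sample σ = √(756.8400 / 5) = √151.3680 = 12.3032%
Sharpe = (μ − rf) / σ = (1.3000 − 0.29) / 12.3032 = 1.0100 / 12.3032 = 0.0821

0.08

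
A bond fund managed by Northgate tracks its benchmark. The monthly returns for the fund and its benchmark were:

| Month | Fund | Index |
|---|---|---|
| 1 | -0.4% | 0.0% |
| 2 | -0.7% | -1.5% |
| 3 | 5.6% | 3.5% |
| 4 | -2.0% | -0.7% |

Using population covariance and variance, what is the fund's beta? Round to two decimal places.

r̄p = 0.6250%,  r̄m = 0.3250%
Cov = Σ(rp − r̄p)(rm − r̄m) / 4 = 5.3094
Var(rm) = Σ(rm − r̄m)² / 4 = 3.6419
β = Cov / Var = 5.3094 / 3.6419 = 1.4579

1.46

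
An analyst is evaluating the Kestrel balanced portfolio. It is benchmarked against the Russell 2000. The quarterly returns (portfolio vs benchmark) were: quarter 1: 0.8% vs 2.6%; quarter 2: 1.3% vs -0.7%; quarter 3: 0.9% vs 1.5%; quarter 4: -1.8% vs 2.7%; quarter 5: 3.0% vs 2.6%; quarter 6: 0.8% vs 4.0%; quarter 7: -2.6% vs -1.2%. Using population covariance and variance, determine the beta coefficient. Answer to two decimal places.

r̄p = 0.3429%,  r̄m = 1.6429%
Cov = Σ(rp − r̄p)(rm − r̄m) / 7 = 1.1196
Var(rm) = Σ(rm − r̄m)² / 7 = 3.1567
β = Cov / Var = 1.1196 / 3.1567 = 0.3547

0.35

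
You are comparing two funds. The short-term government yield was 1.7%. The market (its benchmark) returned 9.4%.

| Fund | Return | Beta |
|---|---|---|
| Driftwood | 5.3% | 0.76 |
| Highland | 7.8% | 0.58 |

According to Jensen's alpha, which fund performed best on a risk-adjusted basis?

Driftwood: α = 5.3% − [1.7% + 0.76 × (9.4% − 1.7%)] = -2.252
Highland: α = 7.8% − [1.7% + 0.58 × (9.4% − 1.7%)] = 1.634
Highest: Highland (1.634).

Highland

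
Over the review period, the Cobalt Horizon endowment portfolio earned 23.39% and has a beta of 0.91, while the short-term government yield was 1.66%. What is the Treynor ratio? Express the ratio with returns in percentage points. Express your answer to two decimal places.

23.88

Treynor = (Rp − Rf) / β = (23.39% − 1.66%) / 0.91 = 21.73 / 0.91 = 23.8791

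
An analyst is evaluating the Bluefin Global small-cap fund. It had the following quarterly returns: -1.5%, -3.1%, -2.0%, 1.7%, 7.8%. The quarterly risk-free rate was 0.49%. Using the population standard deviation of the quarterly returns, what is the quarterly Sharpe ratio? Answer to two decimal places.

r̄ = (-1.5 − 3.1 − 2 + 1.7 + 7.8) / 5 = 2.90 / 5 = 0.5800%
Population std dev = √[77.9080 / 5] = 3.9474%
Sharpe = (r̄ − rf) / σ = (0.5800 − 0.49) / 3.9474 = 0.0900 / 3.9474 = 0.0228

0.02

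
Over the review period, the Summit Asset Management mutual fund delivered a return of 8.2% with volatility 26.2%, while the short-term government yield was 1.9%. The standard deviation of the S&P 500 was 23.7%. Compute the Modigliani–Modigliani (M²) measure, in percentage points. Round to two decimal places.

Sharpe = (Rp − Rf) / σp = (8.2% − 1.9%) / 26.2% = 0.2405
M² = Rf + Sharpe × σm = 1.9% + 0.2405 × 23.7% = 7.5999%

7.60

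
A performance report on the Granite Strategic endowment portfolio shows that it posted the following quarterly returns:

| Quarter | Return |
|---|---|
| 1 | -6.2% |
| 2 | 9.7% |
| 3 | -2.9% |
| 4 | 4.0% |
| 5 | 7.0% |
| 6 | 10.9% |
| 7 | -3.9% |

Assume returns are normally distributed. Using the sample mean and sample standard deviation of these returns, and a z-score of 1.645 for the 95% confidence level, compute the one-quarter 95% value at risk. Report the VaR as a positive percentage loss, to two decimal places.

Mean return r̄ = 18.60 / 7 = 2.6571%
Σ(r − r̄)² = (-6.2 − 2.6571)² + (9.7 − 2.6571)² + … = 290.5371
sample σ = √(290.5371 / 6) = √48.4229 = 6.9587%
VaR = −(r̄ − z·σ) = −(2.6571 − 1.645 × 6.9587) = −(-8.7900) = 8.7900%

8.79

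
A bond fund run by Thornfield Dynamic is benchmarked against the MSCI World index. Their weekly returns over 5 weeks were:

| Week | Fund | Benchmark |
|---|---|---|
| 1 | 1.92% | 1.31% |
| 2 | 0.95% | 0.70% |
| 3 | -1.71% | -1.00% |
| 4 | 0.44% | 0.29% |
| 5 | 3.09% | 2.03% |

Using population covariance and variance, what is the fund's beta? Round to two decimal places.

r̄p = 0.9380%,  r̄m = 0.6660%
Cov = Σ(rp − r̄p)(rm − r̄m) / 5 = 1.6334
Var(rm) = Σ(rm − r̄m)² / 5 = 1.0387
β = Cov / Var = 1.6334 / 1.0387 = 1.5725

1.57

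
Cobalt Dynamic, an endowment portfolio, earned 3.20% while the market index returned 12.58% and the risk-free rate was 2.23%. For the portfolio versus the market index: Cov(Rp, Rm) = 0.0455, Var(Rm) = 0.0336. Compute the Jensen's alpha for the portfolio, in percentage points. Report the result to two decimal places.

-13.05

β = Cov / Var = 0.0455 / 0.0336 = 1.3542
E[R] = Rf + β(Rm − Rf) = 2.23% + 1.3542 × (12.58% − 2.23%) = 16.2460%
α = Rp − E[R] = 3.20% − 16.2460% = -13.0460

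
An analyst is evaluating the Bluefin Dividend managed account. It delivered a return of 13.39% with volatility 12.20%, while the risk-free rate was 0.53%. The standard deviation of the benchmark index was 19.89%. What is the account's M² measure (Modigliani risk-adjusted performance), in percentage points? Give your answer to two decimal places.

Sharpe = (Rp − Rf) / σp = (13.39% − 0.53%) / 12.20% = 1.0541
M² = Rf + Sharpe × σm = 0.53% + 1.0541 × 19.89% = 21.4960%

21.50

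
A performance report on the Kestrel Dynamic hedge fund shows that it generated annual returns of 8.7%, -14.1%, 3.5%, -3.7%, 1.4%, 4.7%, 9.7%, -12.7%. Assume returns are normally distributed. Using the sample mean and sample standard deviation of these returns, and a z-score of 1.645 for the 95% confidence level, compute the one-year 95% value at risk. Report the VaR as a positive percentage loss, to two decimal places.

15.27

Mean return r̄ = -2.50 / 8 = -0.3125%
Σ(r − r̄)² = 579.0888; sample σ = √(579.0888/7) = 9.0954%
VaR = −(r̄ − z·σ) = −(-0.3125 − 1.645 × 9.0954) = −(-15.2744) = 15.2744%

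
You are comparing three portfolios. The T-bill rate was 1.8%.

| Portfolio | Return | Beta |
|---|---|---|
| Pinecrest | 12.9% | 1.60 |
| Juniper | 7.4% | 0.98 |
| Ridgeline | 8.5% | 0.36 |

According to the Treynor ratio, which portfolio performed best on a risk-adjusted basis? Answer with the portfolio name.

Ridgeline

Pinecrest: Treynor = (12.9% − 1.8%) / 1.60 = 6.938
Juniper: Treynor = (7.4% − 1.8%) / 0.98 = 5.714
Ridgeline: Treynor = (8.5% − 1.8%) / 0.36 = 18.611
Highest: Ridgeline (18.611).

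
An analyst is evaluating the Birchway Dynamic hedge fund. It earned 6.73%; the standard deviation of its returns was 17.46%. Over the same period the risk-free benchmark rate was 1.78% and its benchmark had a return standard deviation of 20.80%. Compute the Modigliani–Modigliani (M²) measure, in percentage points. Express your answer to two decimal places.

7.68

Sharpe = (Rp − Rf) / σp = (6.73% − 1.78%) / 17.46% = 0.2835
M² = Rf + Sharpe × σm = 1.78% + 0.2835 × 20.80% = 7.6768%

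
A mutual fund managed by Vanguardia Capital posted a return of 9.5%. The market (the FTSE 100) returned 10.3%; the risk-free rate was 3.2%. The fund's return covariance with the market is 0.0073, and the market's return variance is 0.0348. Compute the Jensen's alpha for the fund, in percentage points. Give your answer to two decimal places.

β = Cov / Var = 0.0073 / 0.0348 = 0.2098
E[R] = Rf + β(Rm − Rf) = 3.2% + 0.2098 × (10.3% − 3.2%) = 4.6896%
α = Rp − E[R] = 9.5% − 4.6896% = 4.8104

4.81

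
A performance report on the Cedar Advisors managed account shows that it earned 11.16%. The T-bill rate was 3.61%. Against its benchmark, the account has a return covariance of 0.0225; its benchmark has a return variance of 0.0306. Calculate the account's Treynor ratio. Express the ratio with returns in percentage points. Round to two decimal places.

β = Cov / Var = 0.0225 / 0.0306 = 0.7353
Treynor = (Rp − Rf) / β = (11.16% − 3.61%) / 0.7353 = 7.55 / 0.7353 = 10.2679

10.27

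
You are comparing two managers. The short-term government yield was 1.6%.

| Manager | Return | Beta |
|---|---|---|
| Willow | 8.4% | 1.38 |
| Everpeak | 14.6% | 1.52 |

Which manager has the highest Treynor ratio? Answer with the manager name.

Everpeak

Willow: Treynor = (8.4% − 1.6%) / 1.38 = 4.928
Everpeak: Treynor = (14.6% − 1.6%) / 1.52 = 8.553
Highest: Everpeak (8.553).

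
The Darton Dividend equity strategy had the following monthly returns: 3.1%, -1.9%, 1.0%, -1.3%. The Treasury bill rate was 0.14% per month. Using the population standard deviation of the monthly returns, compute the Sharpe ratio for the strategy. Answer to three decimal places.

r̄ = (3.1 − 1.9 + 1 − 1.3) / 4 = 0.90 / 4 = 0.2250%
Population std dev = √[15.7075 / 4] = 1.9816%
Sharpe = (r̄ − rf) / σ = (0.2250 − 0.14) / 1.9816 = 0.0850 / 1.9816 = 0.0429

0.043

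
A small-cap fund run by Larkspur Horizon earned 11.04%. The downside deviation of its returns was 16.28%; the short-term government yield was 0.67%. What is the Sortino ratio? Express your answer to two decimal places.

Sortino = (Rp − Rf) / σd = (11.04% − 0.67%) / 16.28% = 10.37% / 16.28% = 0.6370

0.64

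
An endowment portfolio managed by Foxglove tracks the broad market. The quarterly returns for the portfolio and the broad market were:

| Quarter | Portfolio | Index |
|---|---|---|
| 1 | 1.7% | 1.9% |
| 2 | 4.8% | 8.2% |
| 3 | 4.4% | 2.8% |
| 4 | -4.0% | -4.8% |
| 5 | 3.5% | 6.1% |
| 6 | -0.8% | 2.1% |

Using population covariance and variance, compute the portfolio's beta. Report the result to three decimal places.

0.683

r̄p = 1.6000%,  r̄m = 2.7167%
Cov = Σ(rp − r̄p)(rm − r̄m) / 6 = 11.2833
Var(rm) = Σ(rm − r̄m)² / 6 = 16.5114
β = Cov / Var = 11.2833 / 16.5114 = 0.6834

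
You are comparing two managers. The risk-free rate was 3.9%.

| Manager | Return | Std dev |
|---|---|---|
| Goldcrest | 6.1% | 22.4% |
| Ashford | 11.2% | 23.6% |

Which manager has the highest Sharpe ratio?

Goldcrest: Sharpe ratio = (6.1% − 3.9%) / 22.4% = 0.098
Ashford: Sharpe ratio = (11.2% − 3.9%) / 23.6% = 0.309
Highest: Ashford (0.309).

Ashford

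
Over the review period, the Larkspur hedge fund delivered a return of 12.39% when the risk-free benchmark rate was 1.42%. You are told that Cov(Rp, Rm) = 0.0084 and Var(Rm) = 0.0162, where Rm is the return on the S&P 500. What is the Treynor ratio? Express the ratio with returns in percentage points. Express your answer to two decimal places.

21.16

β = Cov / Var = 0.0084 / 0.0162 = 0.5185
Treynor = (Rp − Rf) / β = (12.39% − 1.42%) / 0.5185 = 10.97 / 0.5185 = 21.1572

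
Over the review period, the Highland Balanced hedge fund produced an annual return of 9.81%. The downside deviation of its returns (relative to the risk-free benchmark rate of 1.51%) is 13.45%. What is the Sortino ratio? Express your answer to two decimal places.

0.62

Sortino = (Rp − Rf) / σd = (9.81% − 1.51%) / 13.45% = 8.30% / 13.45% = 0.6171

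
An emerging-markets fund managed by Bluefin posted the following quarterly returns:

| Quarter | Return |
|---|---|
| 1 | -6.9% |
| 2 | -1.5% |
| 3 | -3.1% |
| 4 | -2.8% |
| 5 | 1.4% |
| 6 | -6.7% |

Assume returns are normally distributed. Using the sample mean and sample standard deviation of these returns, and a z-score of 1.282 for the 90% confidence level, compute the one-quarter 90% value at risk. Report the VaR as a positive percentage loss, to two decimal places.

7.33

μ = (-6.9 − 1.5 − 3.1 − 2.8 + 1.4 − 6.7) / 6 = -3.2667%
Σ(r − μ)² = (-6.9 − (-3.2667))² + (-1.5 − (-3.2667))² + (-3.1 − (-3.2667))² + … = 50.1333
σ = √[50.1333 / 5] = 3.1665%
VaR = −(μ − z·σ) = −(-3.2667 − 1.282 × 3.1665) = −(-7.3262) = 7.3262%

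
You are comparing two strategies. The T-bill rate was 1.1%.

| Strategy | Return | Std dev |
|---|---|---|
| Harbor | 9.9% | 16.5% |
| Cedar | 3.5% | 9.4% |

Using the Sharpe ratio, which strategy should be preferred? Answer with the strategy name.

Harbor

Harbor: Sharpe ratio = (9.9% − 1.1%) / 16.5% = 0.533
Cedar: Sharpe ratio = (3.5% − 1.1%) / 9.4% = 0.255
Highest: Harbor (0.533).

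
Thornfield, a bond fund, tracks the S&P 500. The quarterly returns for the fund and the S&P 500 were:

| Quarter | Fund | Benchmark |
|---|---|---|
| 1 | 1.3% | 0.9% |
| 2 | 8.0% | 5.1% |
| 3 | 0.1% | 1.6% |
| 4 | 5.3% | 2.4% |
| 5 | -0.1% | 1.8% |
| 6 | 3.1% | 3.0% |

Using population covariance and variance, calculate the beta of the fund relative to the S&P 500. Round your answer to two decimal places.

r̄p = 2.9500%,  r̄m = 2.4667%
Cov = Σ(rp − r̄p)(rm − r̄m) / 6 = 3.3850
Var(rm) = Σ(rm − r̄m)² / 6 = 1.8122
β = Cov / Var = 3.3850 / 1.8122 = 1.8679

1.87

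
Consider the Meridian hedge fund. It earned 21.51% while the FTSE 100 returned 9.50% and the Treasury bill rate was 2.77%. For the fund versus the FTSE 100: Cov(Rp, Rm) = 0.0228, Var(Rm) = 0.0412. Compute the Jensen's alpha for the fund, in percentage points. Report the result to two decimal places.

β = Cov / Var = 0.0228 / 0.0412 = 0.5534
E[R] = Rf + β(Rm − Rf) = 2.77% + 0.5534 × (9.50% − 2.77%) = 6.4944%
α = Rp − E[R] = 21.51% − 6.4944% = 15.0156

15.02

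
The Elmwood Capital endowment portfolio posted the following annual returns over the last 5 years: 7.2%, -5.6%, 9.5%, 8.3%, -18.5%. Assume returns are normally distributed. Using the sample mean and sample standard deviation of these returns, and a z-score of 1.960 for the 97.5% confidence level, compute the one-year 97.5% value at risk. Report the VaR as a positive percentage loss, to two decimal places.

μ = (7.2 − 5.6 + 9.5 + 8.3 − 18.5) / 5 = 0.1800%
Σ(r − μ)² = (7.2 − 0.1800)² + (-5.6 − 0.1800)² + … = 584.4280
σ = √[584.4280 / 4] = 12.0875%
VaR = −(μ − z·σ) = −(0.1800 − 1.960 × 12.0875) = −(-23.5115) = 23.5115%

23.51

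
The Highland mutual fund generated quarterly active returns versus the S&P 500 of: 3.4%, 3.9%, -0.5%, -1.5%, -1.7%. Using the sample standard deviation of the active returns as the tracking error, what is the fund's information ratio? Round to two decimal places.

Mean return r̄ = 3.60 / 5 = 0.7200%
Sample σ = √[Σ(r − r̄)² / 4] = √[29.5680 / 4] = √7.3920 = 2.7188%
IR = r̄ / tracking error = 0.7200 / 2.7188 = 0.2648

0.26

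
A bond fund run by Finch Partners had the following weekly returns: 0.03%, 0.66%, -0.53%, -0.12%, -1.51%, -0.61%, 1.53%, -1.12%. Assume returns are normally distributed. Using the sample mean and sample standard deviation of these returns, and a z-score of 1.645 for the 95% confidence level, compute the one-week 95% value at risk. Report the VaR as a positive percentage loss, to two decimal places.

r̄ = (0.03 + 0.66 − 0.53 − 0.12 − 1.51 − 0.61 + 1.53 − 1.12) / 8 = -1.670 / 8 = -0.2088%
Σ(r − r̄)² = (0.03 − (-0.2088))² + (0.66 − (-0.2088))² + … = 6.6307
sample σ = √(6.6307 / 7) = √0.9472 = 0.9732%
VaR = −(r̄ − z·σ) = −(-0.2088 − 1.645 × 0.9732) = −(-1.8097) = 1.8097%

1.81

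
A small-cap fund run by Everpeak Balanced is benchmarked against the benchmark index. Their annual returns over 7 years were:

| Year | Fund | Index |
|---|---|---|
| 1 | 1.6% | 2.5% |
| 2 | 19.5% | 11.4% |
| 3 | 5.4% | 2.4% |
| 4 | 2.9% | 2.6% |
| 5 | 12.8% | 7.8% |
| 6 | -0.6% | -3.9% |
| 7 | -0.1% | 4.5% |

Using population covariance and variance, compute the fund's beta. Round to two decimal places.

r̄p = 5.9286%,  r̄m = 3.9000%
Cov = Σ(rp − r̄p)(rm − r̄m) / 7 = 26.6686
Var(rm) = Σ(rm − r̄m)² / 7 = 19.7943
β = Cov / Var = 26.6686 / 19.7943 = 1.3473

1.35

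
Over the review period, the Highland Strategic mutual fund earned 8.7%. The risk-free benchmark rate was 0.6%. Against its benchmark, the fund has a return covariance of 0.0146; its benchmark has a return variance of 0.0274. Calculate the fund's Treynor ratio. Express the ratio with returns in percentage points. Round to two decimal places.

β = Cov / Var = 0.0146 / 0.0274 = 0.5328
Treynor = (Rp − Rf) / β = (8.7% − 0.6%) / 0.5328 = 8.10 / 0.5328 = 15.2027

15.20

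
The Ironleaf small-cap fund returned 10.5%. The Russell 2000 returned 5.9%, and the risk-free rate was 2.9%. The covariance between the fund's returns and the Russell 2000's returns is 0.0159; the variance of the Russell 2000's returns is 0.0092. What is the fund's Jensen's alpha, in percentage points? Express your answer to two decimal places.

2.42

β = Cov / Var = 0.0159 / 0.0092 = 1.7283
E[R] = Rf + β(Rm − Rf) = 2.9% + 1.7283 × (5.9% − 2.9%) = 8.0849%
α = Rp − E[R] = 10.5% − 8.0849% = 2.4151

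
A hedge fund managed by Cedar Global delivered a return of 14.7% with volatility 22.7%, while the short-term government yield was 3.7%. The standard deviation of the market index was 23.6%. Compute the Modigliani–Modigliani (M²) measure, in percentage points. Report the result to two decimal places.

15.14

Sharpe = (Rp − Rf) / σp = (14.7% − 3.7%) / 22.7% = 0.4846
M² = Rf + Sharpe × σm = 3.7% + 0.4846 × 23.6% = 15.1366%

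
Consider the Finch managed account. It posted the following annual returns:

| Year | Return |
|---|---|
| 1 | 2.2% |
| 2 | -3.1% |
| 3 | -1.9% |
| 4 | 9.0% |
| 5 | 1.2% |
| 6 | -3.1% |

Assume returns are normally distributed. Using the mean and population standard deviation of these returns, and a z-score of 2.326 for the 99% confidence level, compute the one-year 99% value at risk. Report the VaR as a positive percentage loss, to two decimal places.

9.11

μ = (2.2 − 3.1 − 1.9 + 9 + 1.2 − 3.1) / 6 = 0.7167%
Σ(r − μ)² = (2.2 − 0.7167)² + (-3.1 − 0.7167)² + … = 107.0283
σ = √[107.0283 / 6] = 4.2235%
VaR = −(μ − z·σ) = −(0.7167 − 2.326 × 4.2235) = −(-9.1072) = 9.1072%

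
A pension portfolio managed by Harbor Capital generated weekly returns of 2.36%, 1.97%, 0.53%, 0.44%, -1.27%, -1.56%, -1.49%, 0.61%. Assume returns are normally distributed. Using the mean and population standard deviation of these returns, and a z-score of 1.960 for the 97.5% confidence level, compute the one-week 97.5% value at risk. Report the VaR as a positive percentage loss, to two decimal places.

μ = (2.36 + 1.97 + 0.53 + 0.44 − 1.27 − 1.56 − 1.49 + 0.61) / 8 = 1.590 / 8 = 0.1988%
Population σ = √[Σ(r − μ)² / 8] = √[16.2477 / 8] = √2.0310 = 1.4251%
VaR = −(μ − z·σ) = −(0.1988 − 1.960 × 1.4251) = −(-2.5944) = 2.5944%

2.59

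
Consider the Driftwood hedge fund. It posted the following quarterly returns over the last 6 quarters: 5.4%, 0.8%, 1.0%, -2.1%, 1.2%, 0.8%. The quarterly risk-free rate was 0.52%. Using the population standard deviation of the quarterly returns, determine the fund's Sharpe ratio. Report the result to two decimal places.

0.30

r̄ = (5.4 + 0.8 + 1 − 2.1 + 1.2 + 0.8) / 6 = 1.1833%
Σ(r − r̄)² = 28.8883; population σ = √(28.8883/6) = 2.1942%
Sharpe = (r̄ − rf) / σ = (1.1833 − 0.52) / 2.1942 = 0.6633 / 2.1942 = 0.3023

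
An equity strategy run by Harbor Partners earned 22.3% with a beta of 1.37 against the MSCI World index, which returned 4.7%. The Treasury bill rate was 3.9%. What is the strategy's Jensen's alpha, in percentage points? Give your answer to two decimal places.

17.30

CAPM expected return = Rf + β(Rm − Rf) = 3.9% + 1.37 × (4.7% − 3.9%) = 3.9 + 1.37 × 0.80 = 4.9960%
Jensen's α = Rp − E[R] = 22.3% − 4.9960% = 17.3040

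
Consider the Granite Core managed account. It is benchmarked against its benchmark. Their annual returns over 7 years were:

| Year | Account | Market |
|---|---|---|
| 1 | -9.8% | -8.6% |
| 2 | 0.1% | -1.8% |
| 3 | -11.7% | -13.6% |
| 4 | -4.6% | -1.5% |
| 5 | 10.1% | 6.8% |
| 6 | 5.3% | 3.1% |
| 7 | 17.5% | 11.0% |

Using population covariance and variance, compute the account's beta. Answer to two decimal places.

1.21

r̄p = 0.9857%,  r̄m = -0.6571%
Cov = Σ(rp − r̄p)(rm − r̄m) / 7 = 76.0378
Var(rm) = Σ(rm − r̄m)² / 7 = 62.6053
β = Cov / Var = 76.0378 / 62.6053 = 1.2146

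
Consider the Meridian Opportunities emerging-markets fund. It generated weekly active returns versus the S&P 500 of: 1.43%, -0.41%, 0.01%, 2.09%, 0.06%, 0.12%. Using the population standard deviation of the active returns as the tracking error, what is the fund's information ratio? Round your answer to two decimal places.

0.62

Mean return r̄ = 3.300 / 6 = 0.5500%
Σ(r − r̄)² = (1.43 − 0.5500)² + (-0.41 − 0.5500)² + (0.01 − 0.5500)² + … = 4.7842
σ = √[4.7842 / 6] = 0.8930%
IR = r̄ / tracking error = 0.5500 / 0.8930 = 0.6159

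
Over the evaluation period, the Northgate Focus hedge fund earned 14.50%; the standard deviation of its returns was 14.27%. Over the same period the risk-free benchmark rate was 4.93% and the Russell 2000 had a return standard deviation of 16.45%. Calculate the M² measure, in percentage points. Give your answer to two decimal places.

Sharpe = (Rp − Rf) / σp = (14.50% − 4.93%) / 14.27% = 0.6706
M² = Rf + Sharpe × σm = 4.93% + 0.6706 × 16.45% = 15.9614%

15.96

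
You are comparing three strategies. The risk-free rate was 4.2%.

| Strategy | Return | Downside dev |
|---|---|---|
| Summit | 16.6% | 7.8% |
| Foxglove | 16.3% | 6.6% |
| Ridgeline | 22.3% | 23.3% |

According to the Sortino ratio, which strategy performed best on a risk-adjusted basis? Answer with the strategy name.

Summit: Sortino ratio = (16.6% − 4.2%) / 7.8% = 1.590
Foxglove: Sortino ratio = (16.3% − 4.2%) / 6.6% = 1.833
Ridgeline: Sortino ratio = (22.3% − 4.2%) / 23.3% = 0.777
Highest: Foxglove (1.833).

Foxglove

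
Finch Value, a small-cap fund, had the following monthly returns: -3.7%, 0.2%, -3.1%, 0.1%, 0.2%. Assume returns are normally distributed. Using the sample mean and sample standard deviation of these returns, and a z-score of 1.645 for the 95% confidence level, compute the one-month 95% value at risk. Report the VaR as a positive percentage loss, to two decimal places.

Mean return r̄ = -6.30 / 5 = -1.2600%
Σ(r − r̄)² = (-3.7 − (-1.2600))² + (0.2 − (-1.2600))² + (-3.1 − (-1.2600))² + … = 15.4520
sample σ = √(15.4520 / 4) = √3.8630 = 1.9655%
VaR = −(r̄ − z·σ) = −(-1.2600 − 1.645 × 1.9655) = −(-4.4932) = 4.4932%

4.49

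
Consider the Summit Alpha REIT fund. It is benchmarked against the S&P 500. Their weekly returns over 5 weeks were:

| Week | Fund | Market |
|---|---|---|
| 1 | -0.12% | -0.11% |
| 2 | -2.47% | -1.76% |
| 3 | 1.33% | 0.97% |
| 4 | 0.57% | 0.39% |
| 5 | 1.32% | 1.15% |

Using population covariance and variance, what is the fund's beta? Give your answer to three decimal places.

1.343

r̄p = 0.1260%,  r̄m = 0.1280%
Cov = Σ(rp − r̄p)(rm − r̄m) / 5 = 1.4620
Var(rm) = Σ(rm − r̄m)² / 5 = 1.0887
β = Cov / Var = 1.4620 / 1.0887 = 1.3429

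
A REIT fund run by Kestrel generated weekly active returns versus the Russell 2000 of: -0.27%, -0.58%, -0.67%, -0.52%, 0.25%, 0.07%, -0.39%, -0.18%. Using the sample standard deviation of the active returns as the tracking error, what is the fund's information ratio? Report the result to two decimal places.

r̄ = (-0.27 − 0.58 − 0.67 − 0.52 + 0.25 + 0.07 − 0.39 − 0.18) / 8 = -2.290 / 8 = -0.2863%
Σ(r − r̄)² = 0.7250; sample σ = √(0.7250/7) = 0.3218%
IR = r̄ / tracking error = -0.2863 / 0.3218 = -0.8897

-0.89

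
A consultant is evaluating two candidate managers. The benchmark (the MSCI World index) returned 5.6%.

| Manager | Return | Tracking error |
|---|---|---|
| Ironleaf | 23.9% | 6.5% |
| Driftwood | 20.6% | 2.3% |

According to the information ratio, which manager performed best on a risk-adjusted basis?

Ironleaf: IR = (23.9% − 5.6%) / 6.5% = 2.815
Driftwood: IR = (20.6% − 5.6%) / 2.3% = 6.522
Highest: Driftwood (6.522).

Driftwood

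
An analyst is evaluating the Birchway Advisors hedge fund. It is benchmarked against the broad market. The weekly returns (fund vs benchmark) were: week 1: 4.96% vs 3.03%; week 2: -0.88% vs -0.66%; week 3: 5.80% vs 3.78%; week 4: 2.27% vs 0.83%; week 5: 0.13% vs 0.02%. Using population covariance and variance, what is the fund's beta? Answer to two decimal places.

r̄p = 2.4560%,  r̄m = 1.4000%
Cov = Σ(rp − r̄p)(rm − r̄m) / 5 = 4.4457
Var(rm) = Σ(rm − r̄m)² / 5 = 2.9588
β = Cov / Var = 4.4457 / 2.9588 = 1.5025

1.50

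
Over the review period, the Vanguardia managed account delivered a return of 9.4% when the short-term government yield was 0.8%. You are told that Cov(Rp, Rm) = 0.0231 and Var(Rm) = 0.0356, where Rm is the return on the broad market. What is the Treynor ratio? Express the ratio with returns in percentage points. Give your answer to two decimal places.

β = Cov / Var = 0.0231 / 0.0356 = 0.6489
Treynor = (Rp − Rf) / β = (9.4% − 0.8%) / 0.6489 = 8.60 / 0.6489 = 13.2532

13.25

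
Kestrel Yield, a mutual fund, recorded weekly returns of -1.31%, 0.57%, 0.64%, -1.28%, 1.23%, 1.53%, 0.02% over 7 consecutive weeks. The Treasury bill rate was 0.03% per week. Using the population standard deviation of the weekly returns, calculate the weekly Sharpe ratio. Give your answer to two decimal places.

0.16

Mean return r̄ = 1.400 / 7 = 0.2000%
Σ(r − r̄)² = 7.6632; population σ = √(7.6632/7) = 1.0463%
Sharpe = (r̄ − rf) / σ = (0.2000 − 0.03) / 1.0463 = 0.1700 / 1.0463 = 0.1625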